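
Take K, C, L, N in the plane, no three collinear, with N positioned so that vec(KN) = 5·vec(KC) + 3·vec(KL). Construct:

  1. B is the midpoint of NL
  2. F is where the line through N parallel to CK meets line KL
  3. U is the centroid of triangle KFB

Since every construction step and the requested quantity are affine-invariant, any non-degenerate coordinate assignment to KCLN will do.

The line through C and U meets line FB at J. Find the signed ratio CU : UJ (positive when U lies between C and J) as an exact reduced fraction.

Work in coordinates with K = (0, 0), C = (1, 0), L = (0, 1), N = (5, 3).
1. B is the midpoint of NL ⇒ B = (5/2, 2)
2. F is where the line through N parallel to CK meets line KL ⇒ F = (0, 3)
3. U is the centroid of triangle KFB ⇒ U = (5/6, 5/3)
line CU meets FB at J = (35/48, 65/24)
U = C + t·(J−C) with t = 8/13, so CU:UJ = 8/13:5/13

CU:UJ = 8/5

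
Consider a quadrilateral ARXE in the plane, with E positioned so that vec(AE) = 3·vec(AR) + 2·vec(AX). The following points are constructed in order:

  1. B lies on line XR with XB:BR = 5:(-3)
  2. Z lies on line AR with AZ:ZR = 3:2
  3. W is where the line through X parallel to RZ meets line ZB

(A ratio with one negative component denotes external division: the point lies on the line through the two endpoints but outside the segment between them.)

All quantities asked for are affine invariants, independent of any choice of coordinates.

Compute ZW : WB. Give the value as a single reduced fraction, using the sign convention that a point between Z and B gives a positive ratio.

Assign A = (0, 0), R = (1, 0), X = (0, 1), E = (3, 2) — the answer is frame-independent, so this choice is without loss of generality.
1. B lies on line XR with XB:BR = 5:(-3) ⇒ B = (5/2, -3/2)
2. Z lies on line AR with AZ:ZR = 3:2 ⇒ Z = (3/5, 0)
3. W is where the line through X parallel to RZ meets line ZB ⇒ W = (-2/3, 1)
W = Z + t·(B−Z) with t = -2/3, so ZW:WB = t:(1−t) = -2/3:5/3

ZW:WB = -2/5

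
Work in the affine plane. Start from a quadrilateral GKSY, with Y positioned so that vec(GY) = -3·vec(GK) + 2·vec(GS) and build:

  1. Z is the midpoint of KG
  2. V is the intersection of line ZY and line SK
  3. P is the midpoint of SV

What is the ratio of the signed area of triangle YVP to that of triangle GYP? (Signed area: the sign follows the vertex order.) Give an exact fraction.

[YVP]:[GYP] = -10/13

Choose coordinates G = (0, 0), K = (1, 0), S = (0, 1), Y = (-3, 2).
1. Z is the midpoint of KG ⇒ Z = (1/2, 0)
2. V is the intersection of line ZY and line SK ⇒ V = (5/3, -2/3)
3. P is the midpoint of SV ⇒ P = (5/6, 1/6)
2·[YVP] = 5/3, 2·[GYP] = -13/6
[YVP]:[GYP] = 5/3:-13/6 = -10/13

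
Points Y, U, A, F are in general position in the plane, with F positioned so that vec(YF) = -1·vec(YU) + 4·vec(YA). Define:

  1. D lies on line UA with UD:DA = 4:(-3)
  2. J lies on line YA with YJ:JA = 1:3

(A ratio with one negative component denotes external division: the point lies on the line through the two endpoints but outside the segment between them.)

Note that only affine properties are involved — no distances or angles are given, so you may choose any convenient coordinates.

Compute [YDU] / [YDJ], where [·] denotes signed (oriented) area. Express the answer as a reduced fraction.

[YDU]:[YDJ] = 16/3

Assign Y = (0, 0), U = (1, 0), A = (0, 1), F = (-1, 4) — the answer is frame-independent, so this choice is without loss of generality.
1. D lies on line UA with UD:DA = 4:(-3) ⇒ D = (-3, 4)
2. J lies on line YA with YJ:JA = 1:3 ⇒ J = (0, 1/4)
2·[YDU] = -4, 2·[YDJ] = -3/4
[YDU]:[YDJ] = -4:-3/4 = 16/3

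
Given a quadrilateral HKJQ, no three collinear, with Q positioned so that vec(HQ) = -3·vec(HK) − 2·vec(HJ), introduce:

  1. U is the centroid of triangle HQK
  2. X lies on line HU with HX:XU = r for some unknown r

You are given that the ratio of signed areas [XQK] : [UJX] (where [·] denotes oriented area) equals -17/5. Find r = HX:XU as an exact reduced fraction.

Assign H = (0, 0), K = (1, 0), J = (0, 1), Q = (-3, -2) — the answer is frame-independent, so this choice is without loss of generality.
1. U is the centroid of triangle HQK ⇒ U = (-2/3, -2/3)
2. With HX:XU = r, write λ = r/(r+1) so X = H + λ·(U−H); X is affine-linear in λ
Every point depending on X is an affine combination of X and λ-independent points, so each such coordinate is linear in λ; the λ² term in each signed area is a multiple of (U−H)×(U−H) = 0, so 2·[XQK] and 2·[UJX] are each linear in λ. Evaluating at λ=0 and λ=1:
  2·[XQK] = -4/3·λ + 2,   2·[UJX] = 2/3·λ − 2/3
So [XQK]:[UJX] = (-4/3·λ + 2) / (2/3·λ − 2/3). Setting this equal to -17/5:
  -4/3·λ + 2 = -17/5·(2/3·λ − 2/3)  ⇒  λ = 2/7
Then r = λ/(1−λ) = (2/7)/(5/7) = 2/5. Check: with r = 2/5, X = (-4/21, -4/21) and [XQK]:[UJX] = -17/5 as required.

r = 2/5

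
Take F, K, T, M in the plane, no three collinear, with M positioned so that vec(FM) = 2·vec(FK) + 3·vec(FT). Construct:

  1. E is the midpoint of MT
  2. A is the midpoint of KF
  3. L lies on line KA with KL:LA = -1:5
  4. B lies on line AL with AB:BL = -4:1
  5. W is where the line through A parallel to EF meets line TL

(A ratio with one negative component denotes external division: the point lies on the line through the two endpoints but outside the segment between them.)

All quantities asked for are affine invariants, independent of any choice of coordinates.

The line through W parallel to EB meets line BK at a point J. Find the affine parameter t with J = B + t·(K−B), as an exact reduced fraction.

Assign F = (0, 0), K = (1, 0), T = (0, 1), M = (2, 3) — the answer is frame-independent, so this choice is without loss of generality.
1. E is the midpoint of MT ⇒ E = (1, 2)
2. A is the midpoint of KF ⇒ A = (1/2, 0)
3. L lies on line KA with KL:LA = -1:5 ⇒ L = (9/8, 0)
4. B lies on line AL with AB:BL = -4:1 ⇒ B = (4/3, 0)
5. W is where the line through A parallel to EF meets line TL ⇒ W = (9/13, 5/13)
through W parallel to EB: direction (1/3, -2); meets BK at J = (59/78, 0)
J = B + t·(K−B) with t = 45/26

t = 45/26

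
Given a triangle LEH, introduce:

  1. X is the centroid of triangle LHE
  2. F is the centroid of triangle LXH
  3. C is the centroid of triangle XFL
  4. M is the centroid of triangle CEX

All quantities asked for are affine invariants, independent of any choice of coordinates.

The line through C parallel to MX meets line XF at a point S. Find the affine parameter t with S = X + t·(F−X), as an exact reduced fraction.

t = 3

Assign L = (0, 0), E = (1, 0), H = (0, 1) — the answer is frame-independent, so this choice is without loss of generality.
1. X is the centroid of triangle LHE ⇒ X = (1/3, 1/3)
2. F is the centroid of triangle LXH ⇒ F = (1/9, 4/9)
3. C is the centroid of triangle XFL ⇒ C = (4/27, 7/27)
4. M is the centroid of triangle CEX ⇒ M = (40/81, 16/81)
through C parallel to MX: direction (-13/81, 11/81); meets XF at S = (-1/3, 2/3)
S = X + t·(F−X) with t = 3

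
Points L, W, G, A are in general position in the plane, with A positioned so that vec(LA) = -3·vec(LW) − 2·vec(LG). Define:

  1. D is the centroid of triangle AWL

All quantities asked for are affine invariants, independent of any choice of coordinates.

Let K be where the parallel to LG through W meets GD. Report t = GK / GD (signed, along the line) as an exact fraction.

t = -3/2

Choose coordinates L = (0, 0), W = (1, 0), G = (0, 1), A = (-3, -2).
1. D is the centroid of triangle AWL ⇒ D = (-2/3, -2/3)
through W parallel to LG: direction (0, 1); meets GD at K = (1, 7/2)
K = G + t·(D−G) with t = -3/2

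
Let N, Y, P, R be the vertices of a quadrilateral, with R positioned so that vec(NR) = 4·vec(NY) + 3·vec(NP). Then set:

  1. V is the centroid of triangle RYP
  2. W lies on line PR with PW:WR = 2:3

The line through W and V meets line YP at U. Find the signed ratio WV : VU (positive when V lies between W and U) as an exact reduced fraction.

WV:VU = 1/5

Set N = (0, 0), Y = (1, 0), P = (0, 1), R = (4, 3); any affine frame gives the same invariant.
1. V is the centroid of triangle RYP ⇒ V = (5/3, 4/3)
2. W lies on line PR with PW:WR = 2:3 ⇒ W = (8/5, 9/5)
line WV meets YP at U = (2, -1)
V = W + t·(U−W) with t = 1/6, so WV:VU = 1/6:5/6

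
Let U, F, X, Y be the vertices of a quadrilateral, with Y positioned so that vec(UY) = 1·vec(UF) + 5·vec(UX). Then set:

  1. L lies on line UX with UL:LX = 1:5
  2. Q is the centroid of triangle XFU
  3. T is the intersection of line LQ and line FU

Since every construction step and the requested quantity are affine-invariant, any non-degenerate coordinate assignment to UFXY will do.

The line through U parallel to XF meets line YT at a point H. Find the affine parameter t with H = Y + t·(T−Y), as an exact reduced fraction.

Assign U = (0, 0), F = (1, 0), X = (0, 1), Y = (1, 5) — the answer is frame-independent, so this choice is without loss of generality.
1. L lies on line UX with UL:LX = 1:5 ⇒ L = (0, 1/6)
2. Q is the centroid of triangle XFU ⇒ Q = (1/3, 1/3)
3. T is the intersection of line LQ and line FU ⇒ T = (-1/3, 0)
through U parallel to XF: direction (1, -1); meets YT at H = (-5/19, 5/19)
H = Y + t·(T−Y) with t = 18/19

t = 18/19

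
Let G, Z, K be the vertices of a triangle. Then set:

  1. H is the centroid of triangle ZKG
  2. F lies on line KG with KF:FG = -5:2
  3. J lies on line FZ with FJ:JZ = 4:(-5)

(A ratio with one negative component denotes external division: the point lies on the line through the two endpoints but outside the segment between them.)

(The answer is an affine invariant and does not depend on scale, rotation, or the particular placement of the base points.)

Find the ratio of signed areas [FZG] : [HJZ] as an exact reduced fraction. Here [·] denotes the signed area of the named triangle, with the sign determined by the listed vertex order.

[FZG]:[HJZ] = 6/35

Assign G = (0, 0), Z = (1, 0), K = (0, 1) — the answer is frame-independent, so this choice is without loss of generality.
1. H is the centroid of triangle ZKG ⇒ H = (1/3, 1/3)
2. F lies on line KG with KF:FG = -5:2 ⇒ F = (0, -2/3)
3. J lies on line FZ with FJ:JZ = 4:(-5) ⇒ J = (-4, -10/3)
2·[FZG] = 2/3, 2·[HJZ] = 35/9
[FZG]:[HJZ] = 2/3:35/9 = 6/35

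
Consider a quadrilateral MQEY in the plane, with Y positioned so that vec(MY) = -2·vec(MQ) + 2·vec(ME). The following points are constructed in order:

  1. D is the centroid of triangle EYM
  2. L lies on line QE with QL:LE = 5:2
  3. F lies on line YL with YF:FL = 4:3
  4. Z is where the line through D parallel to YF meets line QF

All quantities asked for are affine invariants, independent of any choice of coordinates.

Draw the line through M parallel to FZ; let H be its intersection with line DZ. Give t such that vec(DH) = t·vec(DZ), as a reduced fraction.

Choose coordinates M = (0, 0), Q = (1, 0), E = (0, 1), Y = (-2, 2).
1. D is the centroid of triangle EYM ⇒ D = (-2/3, 1)
2. L lies on line QE with QL:LE = 5:2 ⇒ L = (2/7, 5/7)
3. F lies on line YL with YF:FL = 4:3 ⇒ F = (-34/49, 62/49)
4. Z is where the line through D parallel to YF meets line QF ⇒ Z = (162/245, 62/245)
through M parallel to FZ: direction (332/245, -248/245); meets DZ at H = (-166/49, 124/49)
H = D + t·(Z−D) with t = -125/61

t = -125/61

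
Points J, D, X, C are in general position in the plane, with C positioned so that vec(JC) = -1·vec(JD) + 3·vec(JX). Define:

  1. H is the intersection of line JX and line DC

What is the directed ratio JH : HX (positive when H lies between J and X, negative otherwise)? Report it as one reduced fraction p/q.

Assign J = (0, 0), D = (1, 0), X = (0, 1), C = (-1, 3) — the answer is frame-independent, so this choice is without loss of generality.
1. H is the intersection of line JX and line DC ⇒ H = (0, 3/2)
H = J + t·(X−J) with t = 3/2, so JH:HX = t:(1−t) = 3/2:-1/2

JH:HX = -3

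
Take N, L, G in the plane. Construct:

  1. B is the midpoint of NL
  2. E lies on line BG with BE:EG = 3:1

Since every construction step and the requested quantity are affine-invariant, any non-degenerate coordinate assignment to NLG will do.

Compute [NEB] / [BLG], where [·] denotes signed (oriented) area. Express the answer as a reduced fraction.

[NEB]:[BLG] = -3/4

Set N = (0, 0), L = (1, 0), G = (0, 1); any affine frame gives the same invariant.
1. B is the midpoint of NL ⇒ B = (1/2, 0)
2. E lies on line BG with BE:EG = 3:1 ⇒ E = (1/8, 3/4)
2·[NEB] = -3/8, 2·[BLG] = 1/2
[NEB]:[BLG] = -3/8:1/2 = -3/4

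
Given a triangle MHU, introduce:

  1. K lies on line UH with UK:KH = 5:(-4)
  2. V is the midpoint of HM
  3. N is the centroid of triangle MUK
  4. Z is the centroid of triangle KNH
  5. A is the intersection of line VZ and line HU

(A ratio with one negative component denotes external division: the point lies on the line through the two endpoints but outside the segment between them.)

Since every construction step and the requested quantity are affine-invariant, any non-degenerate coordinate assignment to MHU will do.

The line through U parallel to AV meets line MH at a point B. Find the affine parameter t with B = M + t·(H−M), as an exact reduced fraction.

t = 37/30

Work in coordinates with M = (0, 0), H = (1, 0), U = (0, 1).
1. K lies on line UH with UK:KH = 5:(-4) ⇒ K = (5, -4)
2. V is the midpoint of HM ⇒ V = (1/2, 0)
3. N is the centroid of triangle MUK ⇒ N = (5/3, -1)
4. Z is the centroid of triangle KNH ⇒ Z = (23/9, -5/3)
5. A is the intersection of line VZ and line HU ⇒ A = (22/7, -15/7)
through U parallel to AV: direction (-37/14, 15/7); meets MH at B = (37/30, 0)
B = M + t·(H−M) with t = 37/30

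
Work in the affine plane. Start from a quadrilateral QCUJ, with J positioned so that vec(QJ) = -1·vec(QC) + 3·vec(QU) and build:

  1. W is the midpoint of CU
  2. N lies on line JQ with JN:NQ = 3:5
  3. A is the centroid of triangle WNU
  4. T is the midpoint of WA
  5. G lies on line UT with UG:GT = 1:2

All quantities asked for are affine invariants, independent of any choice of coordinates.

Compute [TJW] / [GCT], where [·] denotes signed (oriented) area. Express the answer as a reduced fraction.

Assign Q = (0, 0), C = (1, 0), U = (0, 1), J = (-1, 3) — the answer is frame-independent, so this choice is without loss of generality.
1. W is the midpoint of CU ⇒ W = (1/2, 1/2)
2. N lies on line JQ with JN:NQ = 3:5 ⇒ N = (-5/8, 15/8)
3. A is the centroid of triangle WNU ⇒ A = (-1/24, 9/8)
4. T is the midpoint of WA ⇒ T = (11/48, 13/16)
5. G lies on line UT with UG:GT = 1:2 ⇒ G = (11/144, 15/16)
2·[TJW] = -5/24, 2·[GCT] = 1/36
[TJW]:[GCT] = -5/24:1/36 = -15/2

[TJW]:[GCT] = -15/2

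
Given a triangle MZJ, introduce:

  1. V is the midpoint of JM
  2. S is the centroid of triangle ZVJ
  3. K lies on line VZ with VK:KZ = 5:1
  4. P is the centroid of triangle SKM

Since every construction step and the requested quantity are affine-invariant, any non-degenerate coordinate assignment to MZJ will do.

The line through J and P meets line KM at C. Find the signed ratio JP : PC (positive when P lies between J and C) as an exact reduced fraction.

Choose coordinates M = (0, 0), Z = (1, 0), J = (0, 1).
1. V is the midpoint of JM ⇒ V = (0, 1/2)
2. S is the centroid of triangle ZVJ ⇒ S = (1/3, 1/2)
3. K lies on line VZ with VK:KZ = 5:1 ⇒ K = (5/6, 1/12)
4. P is the centroid of triangle SKM ⇒ P = (7/18, 7/36)
line JP meets KM at C = (35/76, 7/152)
P = J + t·(C−J) with t = 38/45, so JP:PC = 38/45:7/45

JP:PC = 38/7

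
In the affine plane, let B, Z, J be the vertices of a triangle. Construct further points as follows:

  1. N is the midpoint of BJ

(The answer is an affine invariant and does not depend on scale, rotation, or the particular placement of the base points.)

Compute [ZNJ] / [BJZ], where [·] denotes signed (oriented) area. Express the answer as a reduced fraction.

[ZNJ]:[BJZ] = 1/2

Assign B = (0, 0), Z = (1, 0), J = (0, 1) — the answer is frame-independent, so this choice is without loss of generality.
1. N is the midpoint of BJ ⇒ N = (0, 1/2)
2·[ZNJ] = -1/2, 2·[BJZ] = -1
[ZNJ]:[BJZ] = -1/2:-1 = 1/2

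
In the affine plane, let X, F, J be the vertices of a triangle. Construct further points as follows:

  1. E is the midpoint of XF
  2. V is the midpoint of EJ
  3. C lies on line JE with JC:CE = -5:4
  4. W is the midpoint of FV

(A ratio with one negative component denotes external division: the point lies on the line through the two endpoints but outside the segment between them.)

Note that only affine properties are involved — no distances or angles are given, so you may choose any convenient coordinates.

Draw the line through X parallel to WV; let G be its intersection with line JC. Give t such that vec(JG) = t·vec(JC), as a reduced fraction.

t = 3/10

Assign X = (0, 0), F = (1, 0), J = (0, 1) — the answer is frame-independent, so this choice is without loss of generality.
1. E is the midpoint of XF ⇒ E = (1/2, 0)
2. V is the midpoint of EJ ⇒ V = (1/4, 1/2)
3. C lies on line JE with JC:CE = -5:4 ⇒ C = (5/2, -4)
4. W is the midpoint of FV ⇒ W = (5/8, 1/4)
through X parallel to WV: direction (-3/8, 1/4); meets JC at G = (3/4, -1/2)
G = J + t·(C−J) with t = 3/10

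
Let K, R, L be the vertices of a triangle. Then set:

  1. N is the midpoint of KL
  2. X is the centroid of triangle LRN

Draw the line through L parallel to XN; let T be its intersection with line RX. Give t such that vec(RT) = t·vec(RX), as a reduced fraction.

t = 2

Set K = (0, 0), R = (1, 0), L = (0, 1); any affine frame gives the same invariant.
1. N is the midpoint of KL ⇒ N = (0, 1/2)
2. X is the centroid of triangle LRN ⇒ X = (1/3, 1/2)
through L parallel to XN: direction (-1/3, 0); meets RX at T = (-1/3, 1)
T = R + t·(X−R) with t = 2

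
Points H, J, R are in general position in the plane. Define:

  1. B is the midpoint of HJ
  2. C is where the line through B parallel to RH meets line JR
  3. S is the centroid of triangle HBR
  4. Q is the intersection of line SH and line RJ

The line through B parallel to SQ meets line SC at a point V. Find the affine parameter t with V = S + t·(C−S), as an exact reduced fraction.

Set H = (0, 0), J = (1, 0), R = (0, 1); any affine frame gives the same invariant.
1. B is the midpoint of HJ ⇒ B = (1/2, 0)
2. C is where the line through B parallel to RH meets line JR ⇒ C = (1/2, 1/2)
3. S is the centroid of triangle HBR ⇒ S = (1/6, 1/3)
4. Q is the intersection of line SH and line RJ ⇒ Q = (1/3, 2/3)
through B parallel to SQ: direction (1/6, 1/3); meets SC at V = (5/6, 2/3)
V = S + t·(C−S) with t = 2

t = 2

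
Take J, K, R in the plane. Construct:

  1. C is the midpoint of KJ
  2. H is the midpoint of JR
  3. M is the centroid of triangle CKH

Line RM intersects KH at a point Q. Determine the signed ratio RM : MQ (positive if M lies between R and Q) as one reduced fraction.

Assign J = (0, 0), K = (1, 0), R = (0, 1) — the answer is frame-independent, so this choice is without loss of generality.
1. C is the midpoint of KJ ⇒ C = (1/2, 0)
2. H is the midpoint of JR ⇒ H = (0, 1/2)
3. M is the centroid of triangle CKH ⇒ M = (1/2, 1/6)
line RM meets KH at Q = (3/7, 2/7)
M = R + t·(Q−R) with t = 7/6, so RM:MQ = 7/6:-1/6

RM:MQ = -7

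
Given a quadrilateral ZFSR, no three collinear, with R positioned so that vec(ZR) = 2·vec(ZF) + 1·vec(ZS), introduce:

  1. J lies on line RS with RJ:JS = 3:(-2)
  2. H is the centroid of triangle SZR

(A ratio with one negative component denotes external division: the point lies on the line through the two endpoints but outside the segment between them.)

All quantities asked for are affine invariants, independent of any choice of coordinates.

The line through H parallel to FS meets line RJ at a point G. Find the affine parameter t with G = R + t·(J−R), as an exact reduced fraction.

t = 5/18

Choose coordinates Z = (0, 0), F = (1, 0), S = (0, 1), R = (2, 1).
1. J lies on line RS with RJ:JS = 3:(-2) ⇒ J = (-4, 1)
2. H is the centroid of triangle SZR ⇒ H = (2/3, 2/3)
through H parallel to FS: direction (-1, 1); meets RJ at G = (1/3, 1)
G = R + t·(J−R) with t = 5/18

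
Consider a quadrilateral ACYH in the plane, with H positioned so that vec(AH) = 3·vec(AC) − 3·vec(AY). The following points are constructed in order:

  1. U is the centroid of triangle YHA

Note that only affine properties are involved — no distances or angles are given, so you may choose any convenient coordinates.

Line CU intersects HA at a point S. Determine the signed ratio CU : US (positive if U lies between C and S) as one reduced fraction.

CU:US = 2

Set A = (0, 0), C = (1, 0), Y = (0, 1), H = (3, -3); any affine frame gives the same invariant.
1. U is the centroid of triangle YHA ⇒ U = (1, -2/3)
line CU meets HA at S = (1, -1)
U = C + t·(S−C) with t = 2/3, so CU:US = 2/3:1/3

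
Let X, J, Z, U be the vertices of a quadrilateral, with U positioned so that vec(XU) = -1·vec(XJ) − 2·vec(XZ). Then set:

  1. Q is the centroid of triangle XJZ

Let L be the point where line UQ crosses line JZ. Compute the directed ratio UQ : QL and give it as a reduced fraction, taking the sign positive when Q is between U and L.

Work in coordinates with X = (0, 0), J = (1, 0), Z = (0, 1), U = (-1, -2).
1. Q is the centroid of triangle XJZ ⇒ Q = (1/3, 1/3)
line UQ meets JZ at L = (5/11, 6/11)
Q = U + t·(L−U) with t = 11/12, so UQ:QL = 11/12:1/12

UQ:QL = 11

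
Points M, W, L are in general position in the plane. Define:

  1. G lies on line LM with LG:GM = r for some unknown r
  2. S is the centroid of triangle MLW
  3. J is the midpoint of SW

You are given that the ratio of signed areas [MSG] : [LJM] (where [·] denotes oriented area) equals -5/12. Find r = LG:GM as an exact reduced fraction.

r = 1/5

Assign M = (0, 0), W = (1, 0), L = (0, 1) — the answer is frame-independent, so this choice is without loss of generality.
1. With LG:GM = r, write λ = r/(r+1) so G = L + λ·(M−L); G is affine-linear in λ
2. S is the centroid of triangle MLW ⇒ S = (1/3, 1/3)
3. J is the midpoint of SW ⇒ J = (2/3, 1/6)
Every point depending on G is an affine combination of G and λ-independent points, so each such coordinate is linear in λ; the λ² term in each signed area is a multiple of (M−L)×(M−L) = 0, so 2·[MSG] and 2·[LJM] are each linear in λ. Evaluating at λ=0 and λ=1:
  2·[MSG] = -1/3·λ + 1/3,   2·[LJM] = -2/3
So [MSG]:[LJM] = (-1/3·λ + 1/3) / (-2/3). Setting this equal to -5/12:
  -1/3·λ + 1/3 = -5/12·(-2/3)  ⇒  λ = 1/6
Then r = λ/(1−λ) = (1/6)/(5/6) = 1/5. Check: with r = 1/5, G = (0, 5/6) and [MSG]:[LJM] = -5/12 as required.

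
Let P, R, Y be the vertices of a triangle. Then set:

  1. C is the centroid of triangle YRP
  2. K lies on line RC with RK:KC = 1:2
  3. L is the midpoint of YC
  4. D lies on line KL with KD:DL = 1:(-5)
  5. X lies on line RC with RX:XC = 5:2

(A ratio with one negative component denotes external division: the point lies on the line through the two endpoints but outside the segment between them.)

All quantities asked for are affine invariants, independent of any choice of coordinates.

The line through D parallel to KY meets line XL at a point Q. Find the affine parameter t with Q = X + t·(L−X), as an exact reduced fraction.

t = 39/4

Work in coordinates with P = (0, 0), R = (1, 0), Y = (0, 1).
1. C is the centroid of triangle YRP ⇒ C = (1/3, 1/3)
2. K lies on line RC with RK:KC = 1:2 ⇒ K = (7/9, 1/9)
3. L is the midpoint of YC ⇒ L = (1/6, 2/3)
4. D lies on line KL with KD:DL = 1:(-5) ⇒ D = (67/72, -1/36)
5. X lies on line RC with RX:XC = 5:2 ⇒ X = (11/21, 5/21)
through D parallel to KY: direction (-7/9, 8/9); meets XL at Q = (-71/24, 53/12)
Q = X + t·(L−X) with t = 39/4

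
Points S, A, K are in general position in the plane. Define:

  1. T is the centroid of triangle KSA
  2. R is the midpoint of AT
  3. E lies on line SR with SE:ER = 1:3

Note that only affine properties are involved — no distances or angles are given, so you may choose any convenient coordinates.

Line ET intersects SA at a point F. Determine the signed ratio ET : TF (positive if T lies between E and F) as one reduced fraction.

ET:TF = -7/8

Work in coordinates with S = (0, 0), A = (1, 0), K = (0, 1).
1. T is the centroid of triangle KSA ⇒ T = (1/3, 1/3)
2. R is the midpoint of AT ⇒ R = (2/3, 1/6)
3. E lies on line SR with SE:ER = 1:3 ⇒ E = (1/6, 1/24)
line ET meets SA at F = (1/7, 0)
T = E + t·(F−E) with t = -7, so ET:TF = -7:8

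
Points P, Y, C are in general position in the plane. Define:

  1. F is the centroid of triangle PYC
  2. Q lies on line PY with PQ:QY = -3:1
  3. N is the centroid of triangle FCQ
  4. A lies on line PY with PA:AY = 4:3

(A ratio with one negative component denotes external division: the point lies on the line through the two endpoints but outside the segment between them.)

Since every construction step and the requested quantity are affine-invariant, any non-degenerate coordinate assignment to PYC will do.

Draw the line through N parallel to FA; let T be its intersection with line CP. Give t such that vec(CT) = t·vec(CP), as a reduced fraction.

Assign P = (0, 0), Y = (1, 0), C = (0, 1) — the answer is frame-independent, so this choice is without loss of generality.
1. F is the centroid of triangle PYC ⇒ F = (1/3, 1/3)
2. Q lies on line PY with PQ:QY = -3:1 ⇒ Q = (3/2, 0)
3. N is the centroid of triangle FCQ ⇒ N = (11/18, 4/9)
4. A lies on line PY with PA:AY = 4:3 ⇒ A = (4/7, 0)
through N parallel to FA: direction (5/21, -1/3); meets CP at T = (0, 13/10)
T = C + t·(P−C) with t = -3/10

t = -3/10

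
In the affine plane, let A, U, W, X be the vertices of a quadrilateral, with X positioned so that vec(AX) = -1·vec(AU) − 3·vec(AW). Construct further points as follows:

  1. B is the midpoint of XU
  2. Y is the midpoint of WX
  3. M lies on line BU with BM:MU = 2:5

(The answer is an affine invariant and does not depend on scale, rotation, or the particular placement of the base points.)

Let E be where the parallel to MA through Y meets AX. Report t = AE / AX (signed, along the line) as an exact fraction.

Set A = (0, 0), U = (1, 0), W = (0, 1), X = (-1, -3); any affine frame gives the same invariant.
1. B is the midpoint of XU ⇒ B = (0, -3/2)
2. Y is the midpoint of WX ⇒ Y = (-1/2, -1)
3. M lies on line BU with BM:MU = 2:5 ⇒ M = (2/7, -15/14)
through Y parallel to MA: direction (-2/7, 15/14); meets AX at E = (-23/54, -23/18)
E = A + t·(X−A) with t = 23/54

t = 23/54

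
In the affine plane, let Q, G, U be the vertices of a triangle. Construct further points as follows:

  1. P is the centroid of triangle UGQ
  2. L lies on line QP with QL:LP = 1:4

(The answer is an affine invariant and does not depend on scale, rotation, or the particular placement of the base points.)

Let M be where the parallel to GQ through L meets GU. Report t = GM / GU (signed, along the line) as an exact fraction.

t = 1/15

Work in coordinates with Q = (0, 0), G = (1, 0), U = (0, 1).
1. P is the centroid of triangle UGQ ⇒ P = (1/3, 1/3)
2. L lies on line QP with QL:LP = 1:4 ⇒ L = (1/15, 1/15)
through L parallel to GQ: direction (-1, 0); meets GU at M = (14/15, 1/15)
M = G + t·(U−G) with t = 1/15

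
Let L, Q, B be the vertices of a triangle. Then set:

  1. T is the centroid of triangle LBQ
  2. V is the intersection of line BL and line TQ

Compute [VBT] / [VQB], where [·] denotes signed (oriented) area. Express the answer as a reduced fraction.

Work in coordinates with L = (0, 0), Q = (1, 0), B = (0, 1).
1. T is the centroid of triangle LBQ ⇒ T = (1/3, 1/3)
2. V is the intersection of line BL and line TQ ⇒ V = (0, 1/2)
2·[VBT] = -1/6, 2·[VQB] = 1/2
[VBT]:[VQB] = -1/6:1/2 = -1/3

[VBT]:[VQB] = -1/3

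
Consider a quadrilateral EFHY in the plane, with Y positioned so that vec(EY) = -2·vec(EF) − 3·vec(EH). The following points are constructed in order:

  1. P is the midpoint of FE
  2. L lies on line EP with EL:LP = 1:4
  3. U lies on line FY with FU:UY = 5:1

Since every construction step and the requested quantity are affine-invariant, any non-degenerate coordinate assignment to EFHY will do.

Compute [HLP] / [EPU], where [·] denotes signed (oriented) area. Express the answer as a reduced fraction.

Choose coordinates E = (0, 0), F = (1, 0), H = (0, 1), Y = (-2, -3).
1. P is the midpoint of FE ⇒ P = (1/2, 0)
2. L lies on line EP with EL:LP = 1:4 ⇒ L = (1/10, 0)
3. U lies on line FY with FU:UY = 5:1 ⇒ U = (-3/2, -5/2)
2·[HLP] = 2/5, 2·[EPU] = -5/4
[HLP]:[EPU] = 2/5:-5/4 = -8/25

[HLP]:[EPU] = -8/25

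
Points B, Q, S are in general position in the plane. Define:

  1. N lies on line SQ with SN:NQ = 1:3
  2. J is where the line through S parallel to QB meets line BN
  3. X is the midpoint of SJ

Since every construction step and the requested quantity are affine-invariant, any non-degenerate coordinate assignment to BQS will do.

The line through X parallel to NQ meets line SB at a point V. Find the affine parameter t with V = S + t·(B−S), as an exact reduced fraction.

Assign B = (0, 0), Q = (1, 0), S = (0, 1) — the answer is frame-independent, so this choice is without loss of generality.
1. N lies on line SQ with SN:NQ = 1:3 ⇒ N = (1/4, 3/4)
2. J is where the line through S parallel to QB meets line BN ⇒ J = (1/3, 1)
3. X is the midpoint of SJ ⇒ X = (1/6, 1)
through X parallel to NQ: direction (3/4, -3/4); meets SB at V = (0, 7/6)
V = S + t·(B−S) with t = -1/6

t = -1/6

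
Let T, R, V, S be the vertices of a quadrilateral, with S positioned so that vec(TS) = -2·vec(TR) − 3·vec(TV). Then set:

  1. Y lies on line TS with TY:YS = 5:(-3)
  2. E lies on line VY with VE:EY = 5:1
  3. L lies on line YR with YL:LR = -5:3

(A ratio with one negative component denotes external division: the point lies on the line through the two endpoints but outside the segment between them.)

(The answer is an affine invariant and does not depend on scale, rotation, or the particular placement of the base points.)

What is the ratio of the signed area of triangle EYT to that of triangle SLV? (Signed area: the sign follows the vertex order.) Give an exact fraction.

Assign T = (0, 0), R = (1, 0), V = (0, 1), S = (-2, -3) — the answer is frame-independent, so this choice is without loss of generality.
1. Y lies on line TS with TY:YS = 5:(-3) ⇒ Y = (-5, -15/2)
2. E lies on line VY with VE:EY = 5:1 ⇒ E = (-25/6, -73/12)
3. L lies on line YR with YL:LR = -5:3 ⇒ L = (10, 45/4)
2·[EYT] = 5/6, 2·[SLV] = 39/2
[EYT]:[SLV] = 5/6:39/2 = 5/117

[EYT]:[SLV] = 5/117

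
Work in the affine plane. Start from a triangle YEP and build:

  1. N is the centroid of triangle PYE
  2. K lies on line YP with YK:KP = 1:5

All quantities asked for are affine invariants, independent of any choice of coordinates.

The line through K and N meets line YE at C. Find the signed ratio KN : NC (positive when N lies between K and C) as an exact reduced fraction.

KN:NC = -1/2

Assign Y = (0, 0), E = (1, 0), P = (0, 1) — the answer is frame-independent, so this choice is without loss of generality.
1. N is the centroid of triangle PYE ⇒ N = (1/3, 1/3)
2. K lies on line YP with YK:KP = 1:5 ⇒ K = (0, 1/6)
line KN meets YE at C = (-1/3, 0)
N = K + t·(C−K) with t = -1, so KN:NC = -1:2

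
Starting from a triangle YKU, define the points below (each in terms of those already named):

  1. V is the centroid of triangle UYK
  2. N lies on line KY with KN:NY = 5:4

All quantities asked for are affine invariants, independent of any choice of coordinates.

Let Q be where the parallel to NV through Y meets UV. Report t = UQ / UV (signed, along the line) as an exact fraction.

t = -3

Assign Y = (0, 0), K = (1, 0), U = (0, 1) — the answer is frame-independent, so this choice is without loss of generality.
1. V is the centroid of triangle UYK ⇒ V = (1/3, 1/3)
2. N lies on line KY with KN:NY = 5:4 ⇒ N = (4/9, 0)
through Y parallel to NV: direction (-1/9, 1/3); meets UV at Q = (-1, 3)
Q = U + t·(V−U) with t = -3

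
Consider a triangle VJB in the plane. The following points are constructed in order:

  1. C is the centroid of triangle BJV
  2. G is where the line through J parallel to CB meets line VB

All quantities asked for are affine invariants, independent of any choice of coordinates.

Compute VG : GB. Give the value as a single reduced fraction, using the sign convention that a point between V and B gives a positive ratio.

VG:GB = -2

Choose coordinates V = (0, 0), J = (1, 0), B = (0, 1).
1. C is the centroid of triangle BJV ⇒ C = (1/3, 1/3)
2. G is where the line through J parallel to CB meets line VB ⇒ G = (0, 2)
G = V + t·(B−V) with t = 2, so VG:GB = t:(1−t) = 2:-1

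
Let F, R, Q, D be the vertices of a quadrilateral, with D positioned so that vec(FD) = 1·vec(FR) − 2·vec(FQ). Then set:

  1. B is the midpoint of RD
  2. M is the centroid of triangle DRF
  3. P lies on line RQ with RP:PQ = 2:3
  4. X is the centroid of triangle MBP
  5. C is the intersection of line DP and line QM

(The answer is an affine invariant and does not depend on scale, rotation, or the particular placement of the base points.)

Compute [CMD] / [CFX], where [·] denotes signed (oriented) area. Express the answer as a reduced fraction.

[CMD]:[CFX] = -15/79

Assign F = (0, 0), R = (1, 0), Q = (0, 1), D = (1, -2) — the answer is frame-independent, so this choice is without loss of generality.
1. B is the midpoint of RD ⇒ B = (1, -1)
2. M is the centroid of triangle DRF ⇒ M = (2/3, -2/3)
3. P lies on line RQ with RP:PQ = 2:3 ⇒ P = (3/5, 2/5)
4. X is the centroid of triangle MBP ⇒ X = (34/45, -19/45)
5. C is the intersection of line DP and line QM ⇒ C = (6/7, -8/7)
2·[CMD] = 2/21, 2·[CFX] = -158/315
[CMD]:[CFX] = 2/21:-158/315 = -15/79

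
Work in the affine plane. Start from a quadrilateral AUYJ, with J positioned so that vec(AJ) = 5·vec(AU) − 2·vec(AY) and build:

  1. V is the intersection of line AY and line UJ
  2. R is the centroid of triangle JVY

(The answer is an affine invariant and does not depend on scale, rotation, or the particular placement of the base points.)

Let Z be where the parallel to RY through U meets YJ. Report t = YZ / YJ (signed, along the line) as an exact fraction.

t = -3/5

Choose coordinates A = (0, 0), U = (1, 0), Y = (0, 1), J = (5, -2).
1. V is the intersection of line AY and line UJ ⇒ V = (0, 1/2)
2. R is the centroid of triangle JVY ⇒ R = (5/3, -1/6)
through U parallel to RY: direction (-5/3, 7/6); meets YJ at Z = (-3, 14/5)
Z = Y + t·(J−Y) with t = -3/5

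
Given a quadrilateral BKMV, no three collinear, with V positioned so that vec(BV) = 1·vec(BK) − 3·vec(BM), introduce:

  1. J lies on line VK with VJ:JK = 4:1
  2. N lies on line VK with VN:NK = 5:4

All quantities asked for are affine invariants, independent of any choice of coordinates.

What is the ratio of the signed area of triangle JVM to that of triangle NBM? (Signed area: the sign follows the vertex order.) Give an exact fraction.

Set B = (0, 0), K = (1, 0), M = (0, 1), V = (1, -3); any affine frame gives the same invariant.
1. J lies on line VK with VJ:JK = 4:1 ⇒ J = (1, -3/5)
2. N lies on line VK with VN:NK = 5:4 ⇒ N = (1, -4/3)
2·[JVM] = -12/5, 2·[NBM] = -1
[JVM]:[NBM] = -12/5:-1 = 12/5

[JVM]:[NBM] = 12/5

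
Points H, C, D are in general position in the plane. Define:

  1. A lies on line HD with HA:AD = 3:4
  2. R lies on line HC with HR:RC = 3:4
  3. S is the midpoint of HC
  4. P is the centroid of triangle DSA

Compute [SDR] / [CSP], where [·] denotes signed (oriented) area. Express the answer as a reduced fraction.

Work in coordinates with H = (0, 0), C = (1, 0), D = (0, 1).
1. A lies on line HD with HA:AD = 3:4 ⇒ A = (0, 3/7)
2. R lies on line HC with HR:RC = 3:4 ⇒ R = (3/7, 0)
3. S is the midpoint of HC ⇒ S = (1/2, 0)
4. P is the centroid of triangle DSA ⇒ P = (1/6, 10/21)
2·[SDR] = 1/14, 2·[CSP] = -5/21
[SDR]:[CSP] = 1/14:-5/21 = -3/10

[SDR]:[CSP] = -3/10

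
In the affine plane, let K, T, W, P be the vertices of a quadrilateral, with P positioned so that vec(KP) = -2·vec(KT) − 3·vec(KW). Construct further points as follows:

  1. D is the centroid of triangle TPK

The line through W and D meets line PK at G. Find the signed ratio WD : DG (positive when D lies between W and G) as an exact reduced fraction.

WD:DG = -3

Assign K = (0, 0), T = (1, 0), W = (0, 1), P = (-2, -3) — the answer is frame-independent, so this choice is without loss of generality.
1. D is the centroid of triangle TPK ⇒ D = (-1/3, -1)
line WD meets PK at G = (-2/9, -1/3)
D = W + t·(G−W) with t = 3/2, so WD:DG = 3/2:-1/2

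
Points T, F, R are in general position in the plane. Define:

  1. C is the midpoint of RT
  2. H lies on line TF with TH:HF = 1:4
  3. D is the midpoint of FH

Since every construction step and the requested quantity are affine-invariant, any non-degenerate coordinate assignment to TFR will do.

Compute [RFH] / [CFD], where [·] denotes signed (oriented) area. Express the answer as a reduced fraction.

Choose coordinates T = (0, 0), F = (1, 0), R = (0, 1).
1. C is the midpoint of RT ⇒ C = (0, 1/2)
2. H lies on line TF with TH:HF = 1:4 ⇒ H = (1/5, 0)
3. D is the midpoint of FH ⇒ D = (3/5, 0)
2·[RFH] = -4/5, 2·[CFD] = -1/5
[RFH]:[CFD] = -4/5:-1/5 = 4

[RFH]:[CFD] = 4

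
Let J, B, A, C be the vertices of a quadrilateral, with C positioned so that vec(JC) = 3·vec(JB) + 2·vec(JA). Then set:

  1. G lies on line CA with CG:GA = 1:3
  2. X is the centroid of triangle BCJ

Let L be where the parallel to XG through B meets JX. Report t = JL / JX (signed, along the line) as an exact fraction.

t = 13/10

Work in coordinates with J = (0, 0), B = (1, 0), A = (0, 1), C = (3, 2).
1. G lies on line CA with CG:GA = 1:3 ⇒ G = (9/4, 7/4)
2. X is the centroid of triangle BCJ ⇒ X = (4/3, 2/3)
through B parallel to XG: direction (11/12, 13/12); meets JX at L = (26/15, 13/15)
L = J + t·(X−J) with t = 13/10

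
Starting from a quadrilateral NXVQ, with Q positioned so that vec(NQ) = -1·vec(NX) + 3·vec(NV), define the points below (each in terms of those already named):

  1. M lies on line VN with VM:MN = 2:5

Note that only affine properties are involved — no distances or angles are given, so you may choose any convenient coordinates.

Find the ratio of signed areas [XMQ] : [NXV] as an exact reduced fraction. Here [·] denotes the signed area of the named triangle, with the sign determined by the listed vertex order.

Set N = (0, 0), X = (1, 0), V = (0, 1), Q = (-1, 3); any affine frame gives the same invariant.
1. M lies on line VN with VM:MN = 2:5 ⇒ M = (0, 5/7)
2·[XMQ] = -11/7, 2·[NXV] = 1
[XMQ]:[NXV] = -11/7:1 = -11/7

[XMQ]:[NXV] = -11/7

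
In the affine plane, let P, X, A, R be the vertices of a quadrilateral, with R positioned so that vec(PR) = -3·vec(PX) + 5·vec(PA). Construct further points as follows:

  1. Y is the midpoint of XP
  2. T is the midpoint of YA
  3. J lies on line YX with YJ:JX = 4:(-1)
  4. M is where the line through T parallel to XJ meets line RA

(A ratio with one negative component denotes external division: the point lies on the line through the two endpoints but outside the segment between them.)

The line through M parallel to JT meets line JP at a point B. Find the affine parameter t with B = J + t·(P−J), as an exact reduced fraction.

t = -3/28

Work in coordinates with P = (0, 0), X = (1, 0), A = (0, 1), R = (-3, 5).
1. Y is the midpoint of XP ⇒ Y = (1/2, 0)
2. T is the midpoint of YA ⇒ T = (1/4, 1/2)
3. J lies on line YX with YJ:JX = 4:(-1) ⇒ J = (7/6, 0)
4. M is where the line through T parallel to XJ meets line RA ⇒ M = (3/8, 1/2)
through M parallel to JT: direction (-11/12, 1/2); meets JP at B = (31/24, 0)
B = J + t·(P−J) with t = -3/28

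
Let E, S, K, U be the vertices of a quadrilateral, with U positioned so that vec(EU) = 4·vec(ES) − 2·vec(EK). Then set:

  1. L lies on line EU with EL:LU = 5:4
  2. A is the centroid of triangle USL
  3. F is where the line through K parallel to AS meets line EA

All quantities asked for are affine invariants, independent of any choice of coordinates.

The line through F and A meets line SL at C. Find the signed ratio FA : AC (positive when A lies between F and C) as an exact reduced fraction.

FA:AC = 95/56

Choose coordinates E = (0, 0), S = (1, 0), K = (0, 1), U = (4, -2).
1. L lies on line EU with EL:LU = 5:4 ⇒ L = (20/9, -10/9)
2. A is the centroid of triangle USL ⇒ A = (65/27, -28/27)
3. F is where the line through K parallel to AS meets line EA ⇒ F = (1235/378, -38/27)
line FA meets SL at C = (325/171, -140/171)
A = F + t·(C−F) with t = 95/151, so FA:AC = 95/151:56/151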